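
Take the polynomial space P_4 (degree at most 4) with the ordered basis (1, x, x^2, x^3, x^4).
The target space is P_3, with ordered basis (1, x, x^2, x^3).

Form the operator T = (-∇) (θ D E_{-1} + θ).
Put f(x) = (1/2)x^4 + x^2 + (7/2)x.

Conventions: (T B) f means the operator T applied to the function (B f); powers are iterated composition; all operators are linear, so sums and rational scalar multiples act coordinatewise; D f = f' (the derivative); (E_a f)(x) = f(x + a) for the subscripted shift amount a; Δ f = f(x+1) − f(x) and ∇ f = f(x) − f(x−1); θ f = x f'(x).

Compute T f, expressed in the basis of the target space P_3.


the result is g(x) = -8x^3 - 6x^2 + 30x - 51/2

E_{-1} f = (1/2)x^4 - 2x^3 + 4x^2 - (1/2)x - 2
D E_{-1} f = 2x^3 - 6x^2 + 8x - 1/2
θ D E_{-1} f = 6x^3 - 12x^2 + 8x
θ f = 2x^4 + 2x^2 + (7/2)x
(θ D E_{-1} + θ) f = 2x^4 + 6x^3 - 10x^2 + (23/2)x
∇ (θ D E_{-1} + θ) f = 8x^3 + 6x^2 - 30x + 51/2
(-∇) (θ D E_{-1} + θ) f = -8x^3 - 6x^2 + 30x - 51/2


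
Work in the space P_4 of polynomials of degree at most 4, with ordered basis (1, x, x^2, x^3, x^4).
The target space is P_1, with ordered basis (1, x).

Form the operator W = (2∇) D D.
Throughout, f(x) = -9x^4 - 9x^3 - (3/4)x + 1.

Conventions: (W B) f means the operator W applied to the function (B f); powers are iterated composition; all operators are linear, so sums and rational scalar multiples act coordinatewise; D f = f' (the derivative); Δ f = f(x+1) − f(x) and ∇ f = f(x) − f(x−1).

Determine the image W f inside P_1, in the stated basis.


D f = -36x^3 - 27x^2 - 3/4
D D f = -108x^2 - 54x
∇ (D D) f = -216x + 54
(2∇) (D D) f = -432x + 108

the result is g(x) = -432x + 108


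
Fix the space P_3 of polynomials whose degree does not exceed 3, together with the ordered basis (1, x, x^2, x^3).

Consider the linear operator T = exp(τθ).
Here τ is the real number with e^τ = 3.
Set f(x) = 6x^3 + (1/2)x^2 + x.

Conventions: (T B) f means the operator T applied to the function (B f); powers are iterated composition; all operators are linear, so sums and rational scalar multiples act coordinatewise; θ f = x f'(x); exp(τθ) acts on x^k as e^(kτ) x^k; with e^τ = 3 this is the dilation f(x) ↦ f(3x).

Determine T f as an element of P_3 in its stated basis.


exp(τθ) x^k = e^(kτ) x^k; with e^τ = 3 this sends x^k to 3^k x^k
x ↦ 3 x
x^2 ↦ 9 x^2
x^3 ↦ 27 x^3
applying this coordinatewise to f: exp(τθ) f = 162x^3 + (9/2)x^2 + 3x

the result is g(x) = 162x^3 + (9/2)x^2 + 3x


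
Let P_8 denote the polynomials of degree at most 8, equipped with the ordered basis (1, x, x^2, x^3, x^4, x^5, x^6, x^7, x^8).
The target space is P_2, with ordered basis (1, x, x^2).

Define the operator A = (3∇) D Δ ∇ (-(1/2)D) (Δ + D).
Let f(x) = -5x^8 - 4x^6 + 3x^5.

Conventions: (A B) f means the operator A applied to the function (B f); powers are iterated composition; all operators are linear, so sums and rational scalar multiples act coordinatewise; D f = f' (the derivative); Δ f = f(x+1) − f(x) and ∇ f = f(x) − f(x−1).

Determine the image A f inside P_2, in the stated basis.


Δ f = -40x^7 - 140x^6 - 304x^5 - 395x^4 - 330x^3 - 170x^2 - 49x - 6
D f = -40x^7 - 24x^5 + 15x^4
(Δ + D) f = -80x^7 - 140x^6 - 328x^5 - 380x^4 - 330x^3 - 170x^2 - 49x - 6
D (Δ + D) f = -560x^6 - 840x^5 - 1640x^4 - 1520x^3 - 990x^2 - 340x - 49
(-(1/2)D) (Δ + D) f = 280x^6 + 420x^5 + 820x^4 + 760x^3 + 495x^2 + 170x + 49/2
∇ (-(1/2)D) (Δ + D) f = 1680x^5 - 2100x^4 + 4680x^3 - 2640x^2 + 1570x - 245
Δ ∇ (-(1/2)D) (Δ + D) f = 8400x^4 + 8400x^3 + 18240x^2 + 8760x + 3190
D Δ ∇ (-(1/2)D) (Δ + D) f = 33600x^3 + 25200x^2 + 36480x + 8760
∇ (D Δ ∇ (-(1/2)D)) (Δ + D) f = 100800x^2 - 50400x + 44880
(3∇) (D Δ ∇ (-(1/2)D)) (Δ + D) f = 302400x^2 - 151200x + 134640

g(x) = 302400x^2 - 151200x + 134640


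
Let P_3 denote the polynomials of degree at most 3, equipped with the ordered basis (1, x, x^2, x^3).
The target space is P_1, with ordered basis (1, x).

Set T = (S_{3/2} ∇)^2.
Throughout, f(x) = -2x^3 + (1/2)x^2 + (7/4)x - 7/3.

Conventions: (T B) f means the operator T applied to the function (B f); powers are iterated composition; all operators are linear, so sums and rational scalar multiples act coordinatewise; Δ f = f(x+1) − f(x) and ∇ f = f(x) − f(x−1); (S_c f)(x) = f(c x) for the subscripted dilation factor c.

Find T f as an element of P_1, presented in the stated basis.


∇ f = -6x^2 + 7x - 3/4
S_{3/2} ∇ f = -(27/2)x^2 + (21/2)x - 3/4
∇ (S_{3/2} ∇) f = -27x + 24
S_{3/2} ∇ (S_{3/2} ∇) f = -(81/2)x + 24

the result is g(x) = -(81/2)x + 24


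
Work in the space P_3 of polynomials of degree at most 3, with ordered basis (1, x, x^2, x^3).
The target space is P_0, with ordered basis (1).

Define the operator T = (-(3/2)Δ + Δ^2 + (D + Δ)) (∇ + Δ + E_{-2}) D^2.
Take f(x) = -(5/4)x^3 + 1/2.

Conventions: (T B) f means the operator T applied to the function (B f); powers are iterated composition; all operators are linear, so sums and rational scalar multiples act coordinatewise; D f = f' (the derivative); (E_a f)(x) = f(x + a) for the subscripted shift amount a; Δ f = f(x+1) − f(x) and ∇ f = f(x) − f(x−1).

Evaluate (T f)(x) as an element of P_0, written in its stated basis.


g(x) = -15/4

D f = -(15/4)x^2
D D f = -(15/2)x
∇ D^2 f = -15/2
Δ D^2 f = -15/2
E_{-2} D^2 f = -(15/2)x + 15
(∇ + Δ + E_{-2}) D^2 f = -(15/2)x
Δ (∇ + Δ + E_{-2}) D^2 f = -15/2
(-(3/2)Δ) (∇ + Δ + E_{-2}) D^2 f = 45/4
Δ (∇ + Δ + E_{-2}) D^2 f = -15/2
Δ Δ (∇ + Δ + E_{-2}) D^2 f = 0
D (∇ + Δ + E_{-2}) D^2 f = -15/2
Δ (∇ + Δ + E_{-2}) D^2 f = -15/2
(D + Δ) (∇ + Δ + E_{-2}) D^2 f = -15
(-(3/2)Δ + Δ^2 + (D + Δ)) (∇ + Δ + E_{-2}) D^2 f = -15/4


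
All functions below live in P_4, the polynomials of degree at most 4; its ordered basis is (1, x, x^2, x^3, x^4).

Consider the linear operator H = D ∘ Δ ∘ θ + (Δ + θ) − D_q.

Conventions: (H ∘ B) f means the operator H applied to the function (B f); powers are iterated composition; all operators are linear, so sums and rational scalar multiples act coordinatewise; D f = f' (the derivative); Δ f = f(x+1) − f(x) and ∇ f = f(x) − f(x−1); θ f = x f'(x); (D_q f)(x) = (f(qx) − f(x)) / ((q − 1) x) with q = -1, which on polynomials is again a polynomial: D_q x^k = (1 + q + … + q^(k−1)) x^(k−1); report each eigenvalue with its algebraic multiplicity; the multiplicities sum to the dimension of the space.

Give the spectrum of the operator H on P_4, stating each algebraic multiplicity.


λ = 0 (multiplicity 1), λ = 1 (multiplicity 1), λ = 2 (multiplicity 1), λ = 3 (multiplicity 1), λ = 4 (multiplicity 1)

image of 1: 0
image of x: x
image of x^2: 2x^2 + 2x + 5
image of x^3: 3x^3 + 2x^2 + 21x + 10
image of x^4: 4x^4 + 4x^3 + 54x^2 + 52x + 17
the matrix is upper triangular; its diagonal is (0, 1, 2, 3, 4)
for a triangular matrix the eigenvalues are the diagonal entries, with algebraic multiplicity their repetition count


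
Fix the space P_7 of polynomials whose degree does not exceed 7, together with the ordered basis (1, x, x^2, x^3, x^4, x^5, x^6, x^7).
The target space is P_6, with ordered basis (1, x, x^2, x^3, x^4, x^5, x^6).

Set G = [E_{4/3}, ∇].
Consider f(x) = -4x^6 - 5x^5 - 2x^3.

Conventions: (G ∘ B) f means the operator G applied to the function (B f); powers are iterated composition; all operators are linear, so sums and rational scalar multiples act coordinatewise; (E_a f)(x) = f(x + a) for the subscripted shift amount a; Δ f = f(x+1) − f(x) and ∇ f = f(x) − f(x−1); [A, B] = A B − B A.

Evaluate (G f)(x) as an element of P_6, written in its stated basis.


∇ f = -24x^5 + 35x^4 - 30x^3 + 4x^2 + 7x - 3
E_{4/3} ∇ f = -24x^5 - 125x^4 - 270x^3 - (2804/9)x^2 - (5123/27)x - 1301/27
E_{4/3} f = -4x^6 - 37x^5 - 140x^4 - (7574/27)x^3 - (8536/27)x^2 - (5152/27)x - 35200/729
∇ E_{4/3} f = -24x^5 - 125x^4 - 270x^3 - (2804/9)x^2 - (5123/27)x - 1301/27
[E_{4/3}, ∇] f = 0

the result is g(x) = 0


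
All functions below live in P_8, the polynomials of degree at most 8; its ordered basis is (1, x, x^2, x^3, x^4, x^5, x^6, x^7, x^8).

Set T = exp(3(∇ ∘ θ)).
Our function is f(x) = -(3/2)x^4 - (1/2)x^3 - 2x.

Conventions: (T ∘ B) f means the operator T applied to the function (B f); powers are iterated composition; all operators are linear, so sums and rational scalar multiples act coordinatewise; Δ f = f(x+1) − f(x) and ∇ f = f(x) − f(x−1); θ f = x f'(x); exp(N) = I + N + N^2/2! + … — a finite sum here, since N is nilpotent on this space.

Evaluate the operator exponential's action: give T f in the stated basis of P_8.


order-1 term: -72x^3 + (189/2)x^2 - (117/2)x + 15/2
order-2 term: -972x^2 + 1539x - 2781/4
order-3 term: -3888x + 3483
order-4 term: -2916
the series for exp(3(∇ ∘ θ)) f terminates at order 4
exp(3(∇ ∘ θ)) f = -(3/2)x^4 - (145/2)x^3 - (1755/2)x^2 - (4819/2)x - 483/4

g(x) = -(3/2)x^4 - (145/2)x^3 - (1755/2)x^2 - (4819/2)x - 483/4


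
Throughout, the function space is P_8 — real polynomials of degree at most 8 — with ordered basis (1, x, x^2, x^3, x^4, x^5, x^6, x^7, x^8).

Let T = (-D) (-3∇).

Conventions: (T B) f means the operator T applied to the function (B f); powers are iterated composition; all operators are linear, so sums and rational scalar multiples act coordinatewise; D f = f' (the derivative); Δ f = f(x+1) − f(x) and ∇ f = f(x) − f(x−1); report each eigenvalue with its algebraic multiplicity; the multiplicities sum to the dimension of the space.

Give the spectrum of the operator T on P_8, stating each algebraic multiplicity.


image of 1: 0
image of x: 0
image of x^2: 6
image of x^3: 18x - 9
image of x^4: 36x^2 - 36x + 12
image of x^5: 60x^3 - 90x^2 + 60x - 15
image of x^6: 90x^4 - 180x^3 + 180x^2 - 90x + 18
image of x^7: 126x^5 - 315x^4 + 420x^3 - 315x^2 + 126x - 21
image of x^8: 168x^6 - 504x^5 + 840x^4 - 840x^3 + 504x^2 - 168x + 24
the matrix is upper triangular; its diagonal is (0, 0, 0, 0, 0, 0, 0, 0, 0)
for a triangular matrix the eigenvalues are the diagonal entries, with algebraic multiplicity their repetition count

λ = 0 (multiplicity 9)


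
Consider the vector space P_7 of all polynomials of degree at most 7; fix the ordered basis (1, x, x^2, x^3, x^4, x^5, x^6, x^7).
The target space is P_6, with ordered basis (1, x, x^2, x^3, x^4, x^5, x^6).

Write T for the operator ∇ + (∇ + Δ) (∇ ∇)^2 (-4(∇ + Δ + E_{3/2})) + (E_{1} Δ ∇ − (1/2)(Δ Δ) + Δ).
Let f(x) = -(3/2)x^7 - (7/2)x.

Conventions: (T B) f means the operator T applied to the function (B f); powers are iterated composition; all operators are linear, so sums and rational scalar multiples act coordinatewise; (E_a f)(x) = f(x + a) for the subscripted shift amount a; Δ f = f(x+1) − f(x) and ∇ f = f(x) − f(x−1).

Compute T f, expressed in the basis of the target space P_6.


the image equals g(x) = -21x^6 - (63/2)x^5 - (525/2)x^4 - (735/2)x^3 + (59409/2)x^2 + (180789/2)x - 428609/2

∇ f = -(21/2)x^6 + (63/2)x^5 - (105/2)x^4 + (105/2)x^3 - (63/2)x^2 + (21/2)x - 5
∇ f = -(21/2)x^6 + (63/2)x^5 - (105/2)x^4 + (105/2)x^3 - (63/2)x^2 + (21/2)x - 5
Δ f = -(21/2)x^6 - (63/2)x^5 - (105/2)x^4 - (105/2)x^3 - (63/2)x^2 - (21/2)x - 5
E_{3/2} f = -(3/2)x^7 - (63/4)x^6 - (567/8)x^5 - (2835/16)x^4 - (8505/32)x^3 - (15309/64)x^2 - (15757/128)x - 7905/256
(∇ + Δ + E_{3/2}) f = -(3/2)x^7 - (147/4)x^6 - (567/8)x^5 - (4515/16)x^4 - (8505/32)x^3 - (19341/64)x^2 - (15757/128)x - 10465/256
(-4(∇ + Δ + E_{3/2})) f = 6x^7 + 147x^6 + (567/2)x^5 + (4515/4)x^4 + (8505/8)x^3 + (19341/16)x^2 + (15757/32)x + 10465/64
∇ (-4(∇ + Δ + E_{3/2})) f = 42x^6 + 756x^5 - (1155/2)x^4 + 4410x^3 - (22617/8)x^2 + (12663/4)x - 20465/32
∇ ∇ (-4(∇ + Δ + E_{3/2})) f = 252x^5 + 3150x^4 - 9030x^3 + 23625x^2 - (98889/4)x + 93555/8
∇ (∇ ∇) (-4(∇ + Δ + E_{3/2})) f = 1260x^4 + 10080x^3 - 43470x^2 + 85680x - 241101/4
∇ ∇ (∇ ∇) (-4(∇ + Δ + E_{3/2})) f = 5040x^3 + 22680x^2 - 112140x + 137970
∇ (∇ ∇)^2 (-4(∇ + Δ + E_{3/2})) f = 15120x^2 + 30240x - 129780
Δ (∇ ∇)^2 (-4(∇ + Δ + E_{3/2})) f = 15120x^2 + 60480x - 84420
(∇ + Δ) (∇ ∇)^2 (-4(∇ + Δ + E_{3/2})) f = 30240x^2 + 90720x - 214200
∇ f = -(21/2)x^6 + (63/2)x^5 - (105/2)x^4 + (105/2)x^3 - (63/2)x^2 + (21/2)x - 5
Δ ∇ f = -63x^5 - 105x^3 - 21x
E_{1} Δ ∇ f = -63x^5 - 315x^4 - 735x^3 - 945x^2 - 651x - 189
Δ f = -(21/2)x^6 - (63/2)x^5 - (105/2)x^4 - (105/2)x^3 - (63/2)x^2 - (21/2)x - 5
Δ Δ f = -63x^5 - 315x^4 - 735x^3 - 945x^2 - 651x - 189
(-(1/2)(Δ Δ)) f = (63/2)x^5 + (315/2)x^4 + (735/2)x^3 + (945/2)x^2 + (651/2)x + 189/2
Δ f = -(21/2)x^6 - (63/2)x^5 - (105/2)x^4 - (105/2)x^3 - (63/2)x^2 - (21/2)x - 5
(E_{1} Δ ∇ − (1/2)(Δ Δ) + Δ) f = -(21/2)x^6 - 63x^5 - 210x^4 - 420x^3 - 504x^2 - 336x - 199/2
(∇ + (∇ + Δ) (∇ ∇)^2 (-4(∇ + Δ + E_{3/2})) + (E_{1} Δ ∇ − (1/2)(Δ Δ) + Δ)) f = -21x^6 - (63/2)x^5 - (525/2)x^4 - (735/2)x^3 + (59409/2)x^2 + (180789/2)x - 428609/2


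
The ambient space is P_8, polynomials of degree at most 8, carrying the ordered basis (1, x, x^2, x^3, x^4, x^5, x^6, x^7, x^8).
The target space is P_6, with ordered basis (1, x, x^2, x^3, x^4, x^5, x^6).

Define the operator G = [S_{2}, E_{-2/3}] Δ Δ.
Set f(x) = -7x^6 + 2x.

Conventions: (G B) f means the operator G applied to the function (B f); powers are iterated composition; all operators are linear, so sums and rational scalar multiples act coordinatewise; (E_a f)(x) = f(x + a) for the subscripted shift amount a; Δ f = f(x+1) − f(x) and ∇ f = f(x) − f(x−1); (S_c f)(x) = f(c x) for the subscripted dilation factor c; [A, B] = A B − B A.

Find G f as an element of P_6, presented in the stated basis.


the image equals g(x) = -4480x^3 - (6160/9)x

Δ f = -42x^5 - 105x^4 - 140x^3 - 105x^2 - 42x - 5
Δ Δ f = -210x^4 - 840x^3 - 1470x^2 - 1260x - 434
E_{-2/3} Δ Δ f = -210x^4 - 280x^3 - 350x^2 - (1540/9)x - 1078/27
S_{2} E_{-2/3} Δ Δ f = -3360x^4 - 2240x^3 - 1400x^2 - (3080/9)x - 1078/27
S_{2} Δ Δ f = -3360x^4 - 6720x^3 - 5880x^2 - 2520x - 434
E_{-2/3} S_{2} Δ Δ f = -3360x^4 + 2240x^3 - 1400x^2 + (3080/9)x - 1078/27
[S_{2}, E_{-2/3}] Δ Δ f = -4480x^3 - (6160/9)x


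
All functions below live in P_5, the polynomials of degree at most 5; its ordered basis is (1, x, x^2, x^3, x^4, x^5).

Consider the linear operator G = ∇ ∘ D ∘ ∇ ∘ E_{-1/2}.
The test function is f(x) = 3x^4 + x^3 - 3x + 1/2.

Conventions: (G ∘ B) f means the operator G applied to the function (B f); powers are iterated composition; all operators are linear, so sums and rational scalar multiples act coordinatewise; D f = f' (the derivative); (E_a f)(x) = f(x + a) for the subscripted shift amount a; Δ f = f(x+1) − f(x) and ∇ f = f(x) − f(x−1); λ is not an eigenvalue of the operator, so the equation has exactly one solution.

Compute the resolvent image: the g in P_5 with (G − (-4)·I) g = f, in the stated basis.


write g with unknown coordinates in the stated basis and equate coefficients in (G − (-4)·I) g = f
solving from the highest basis element down gives g = (3/4)x^4 + (1/4)x^3 - (21/4)x + 13/2
check: G g = 18x - 51/2
so G g − (-4)·g = 3x^4 + x^3 - 3x + 1/2 = f ✓

the image equals g(x) = (3/4)x^4 + (1/4)x^3 - (21/4)x + 13/2


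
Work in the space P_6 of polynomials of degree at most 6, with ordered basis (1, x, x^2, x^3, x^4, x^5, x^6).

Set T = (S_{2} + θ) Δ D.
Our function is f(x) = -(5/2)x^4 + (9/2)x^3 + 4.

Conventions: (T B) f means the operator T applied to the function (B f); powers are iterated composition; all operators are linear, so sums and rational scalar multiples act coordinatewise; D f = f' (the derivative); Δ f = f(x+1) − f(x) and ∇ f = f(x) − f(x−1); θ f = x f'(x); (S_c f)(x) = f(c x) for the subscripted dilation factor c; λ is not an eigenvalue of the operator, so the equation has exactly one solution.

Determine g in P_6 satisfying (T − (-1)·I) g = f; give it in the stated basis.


write g with unknown coordinates in the stated basis and equate coefficients in (T − (-1)·I) g = f
solving from the highest basis element down gives g = -(5/2)x^4 + (9/2)x^3 + 180x^2 + 9x - 719/2
check: T g = -180x^2 - 9x + 727/2
so T g − (-1)·g = -(5/2)x^4 + (9/2)x^3 + 4 = f ✓

the result is g(x) = -(5/2)x^4 + (9/2)x^3 + 180x^2 + 9x - 719/2


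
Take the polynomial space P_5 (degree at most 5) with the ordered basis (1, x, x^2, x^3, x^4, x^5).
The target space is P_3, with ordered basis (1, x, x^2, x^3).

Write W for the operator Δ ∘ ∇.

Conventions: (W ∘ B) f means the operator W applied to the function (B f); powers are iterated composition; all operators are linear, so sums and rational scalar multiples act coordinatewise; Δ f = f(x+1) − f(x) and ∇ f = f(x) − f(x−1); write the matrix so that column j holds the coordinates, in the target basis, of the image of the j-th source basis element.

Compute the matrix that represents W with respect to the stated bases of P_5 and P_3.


image of 1: 0
image of x: 0
image of x^2: 2
image of x^3: 6x
image of x^4: 12x^2 + 2
image of x^5: 20x^3 + 10x
each image's coordinates form column j of the matrix

the matrix is [[0, 0, 2, 0, 2, 0]; [0, 0, 0, 6, 0, 10]; [0, 0, 0, 0, 12, 0]; [0, 0, 0, 0, 0, 20]] (rows listed top to bottom)


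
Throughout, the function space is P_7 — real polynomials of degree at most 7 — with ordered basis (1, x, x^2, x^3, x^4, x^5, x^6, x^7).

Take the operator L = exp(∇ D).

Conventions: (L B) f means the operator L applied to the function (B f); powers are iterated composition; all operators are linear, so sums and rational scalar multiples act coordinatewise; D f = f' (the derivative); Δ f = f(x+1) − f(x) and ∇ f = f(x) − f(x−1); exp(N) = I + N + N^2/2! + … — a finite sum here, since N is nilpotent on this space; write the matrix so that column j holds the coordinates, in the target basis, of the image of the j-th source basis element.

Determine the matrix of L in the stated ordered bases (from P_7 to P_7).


image of 1: 1
image of x: x
image of x^2: x^2 + 2
image of x^3: x^3 + 6x - 3
image of x^4: x^4 + 12x^2 - 12x + 16
image of x^5: x^5 + 20x^3 - 30x^2 + 80x - 65
image of x^6: x^6 + 30x^4 - 60x^3 + 240x^2 - 390x + 336
image of x^7: x^7 + 42x^5 - 105x^4 + 560x^3 - 1365x^2 + 2352x - 1897
each image's coordinates form column j of the matrix

the matrix is [[1, 0, 2, -3, 16, -65, 336, -1897]; [0, 1, 0, 6, -12, 80, -390, 2352]; [0, 0, 1, 0, 12, -30, 240, -1365]; [0, 0, 0, 1, 0, 20, -60, 560]; [0, 0, 0, 0, 1, 0, 30, -105]; [0, 0, 0, 0, 0, 1, 0, 42]; [0, 0, 0, 0, 0, 0, 1, 0]; [0, 0, 0, 0, 0, 0, 0, 1]] (rows listed top to bottom)


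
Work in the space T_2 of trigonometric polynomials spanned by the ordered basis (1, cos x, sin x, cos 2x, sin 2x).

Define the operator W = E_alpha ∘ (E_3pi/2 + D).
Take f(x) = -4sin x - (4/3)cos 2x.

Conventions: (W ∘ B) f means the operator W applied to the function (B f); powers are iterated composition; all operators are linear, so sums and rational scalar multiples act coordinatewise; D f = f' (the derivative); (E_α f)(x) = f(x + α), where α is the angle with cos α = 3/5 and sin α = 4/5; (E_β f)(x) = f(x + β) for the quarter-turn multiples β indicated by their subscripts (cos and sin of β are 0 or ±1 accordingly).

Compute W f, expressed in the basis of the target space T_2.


E_3pi/2 f = 4cos x + (4/3)cos 2x
D f = -4cos x + (8/3)sin 2x
(E_3pi/2 + D) f = (4/3)cos 2x + (8/3)sin 2x
E_alpha (E_3pi/2 + D) f = (164/75)cos 2x - (152/75)sin 2x

the image equals g(x) = (164/75)cos 2x - (152/75)sin 2x


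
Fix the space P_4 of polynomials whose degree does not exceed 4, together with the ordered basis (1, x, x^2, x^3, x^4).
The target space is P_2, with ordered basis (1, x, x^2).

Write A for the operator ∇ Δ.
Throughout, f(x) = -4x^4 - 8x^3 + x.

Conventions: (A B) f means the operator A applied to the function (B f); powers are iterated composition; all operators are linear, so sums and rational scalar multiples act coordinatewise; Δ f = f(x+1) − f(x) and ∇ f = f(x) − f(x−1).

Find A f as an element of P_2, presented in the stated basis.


Δ f = -16x^3 - 48x^2 - 40x - 11
∇ Δ f = -48x^2 - 48x - 8

g(x) = -48x^2 - 48x - 8


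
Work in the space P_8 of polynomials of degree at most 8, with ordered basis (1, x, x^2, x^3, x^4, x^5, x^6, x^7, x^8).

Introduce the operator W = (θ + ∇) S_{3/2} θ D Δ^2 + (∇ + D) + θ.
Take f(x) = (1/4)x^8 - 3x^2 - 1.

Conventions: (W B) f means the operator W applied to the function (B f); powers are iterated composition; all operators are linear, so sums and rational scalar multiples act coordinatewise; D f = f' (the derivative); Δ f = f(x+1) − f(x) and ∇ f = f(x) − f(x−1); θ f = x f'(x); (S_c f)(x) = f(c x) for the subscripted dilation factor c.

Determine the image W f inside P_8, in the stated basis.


Δ f = 2x^7 + 7x^6 + 14x^5 + (35/2)x^4 + 14x^3 + 7x^2 - 4x - 11/4
Δ Δ f = 14x^6 + 84x^5 + 245x^4 + 420x^3 + 434x^2 + 252x + 115/2
D Δ^2 f = 84x^5 + 420x^4 + 980x^3 + 1260x^2 + 868x + 252
θ D Δ^2 f = 420x^5 + 1680x^4 + 2940x^3 + 2520x^2 + 868x
S_{3/2} θ D Δ^2 f = (25515/8)x^5 + 8505x^4 + (19845/2)x^3 + 5670x^2 + 1302x
θ (S_{3/2} θ D) Δ^2 f = (127575/8)x^5 + 34020x^4 + (59535/2)x^3 + 11340x^2 + 1302x
∇ (S_{3/2} θ D) Δ^2 f = (127575/8)x^4 + (8505/4)x^3 + (42525/4)x^2 - (2835/8)x + 1911/8
(θ + ∇) (S_{3/2} θ D) Δ^2 f = (127575/8)x^5 + (399735/8)x^4 + (127575/4)x^3 + (87885/4)x^2 + (7581/8)x + 1911/8
∇ f = 2x^7 - 7x^6 + 14x^5 - (35/2)x^4 + 14x^3 - 7x^2 - 4x + 11/4
D f = 2x^7 - 6x
(∇ + D) f = 4x^7 - 7x^6 + 14x^5 - (35/2)x^4 + 14x^3 - 7x^2 - 10x + 11/4
θ f = 2x^8 - 6x^2
((θ + ∇) S_{3/2} θ D Δ^2 + (∇ + D) + θ) f = 2x^8 + 4x^7 - 7x^6 + (127687/8)x^5 + (399595/8)x^4 + (127631/4)x^3 + (87833/4)x^2 + (7501/8)x + 1933/8

the result is g(x) = 2x^8 + 4x^7 - 7x^6 + (127687/8)x^5 + (399595/8)x^4 + (127631/4)x^3 + (87833/4)x^2 + (7501/8)x + 1933/8


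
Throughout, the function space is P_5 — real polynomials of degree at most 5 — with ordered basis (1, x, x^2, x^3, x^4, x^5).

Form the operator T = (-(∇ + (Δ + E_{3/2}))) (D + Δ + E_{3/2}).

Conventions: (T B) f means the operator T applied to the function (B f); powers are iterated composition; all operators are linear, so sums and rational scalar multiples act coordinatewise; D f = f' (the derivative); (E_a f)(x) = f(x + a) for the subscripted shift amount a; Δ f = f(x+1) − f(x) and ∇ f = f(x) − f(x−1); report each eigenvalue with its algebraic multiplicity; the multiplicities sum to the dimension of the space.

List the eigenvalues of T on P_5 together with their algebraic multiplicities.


image of 1: -1
image of x: -x - 7
image of x^2: -x^2 - 14x - 30
image of x^3: -x^3 - 21x^2 - 90x - 135/2
image of x^4: -x^4 - 28x^3 - 180x^2 - 270x - 383/2
image of x^5: -x^5 - 35x^4 - 300x^3 - 675x^2 - (1915/2)x - 486
the matrix is upper triangular; its diagonal is (-1, -1, -1, -1, -1, -1)
for a triangular matrix the eigenvalues are the diagonal entries, with algebraic multiplicity their repetition count

λ = -1 (multiplicity 6)


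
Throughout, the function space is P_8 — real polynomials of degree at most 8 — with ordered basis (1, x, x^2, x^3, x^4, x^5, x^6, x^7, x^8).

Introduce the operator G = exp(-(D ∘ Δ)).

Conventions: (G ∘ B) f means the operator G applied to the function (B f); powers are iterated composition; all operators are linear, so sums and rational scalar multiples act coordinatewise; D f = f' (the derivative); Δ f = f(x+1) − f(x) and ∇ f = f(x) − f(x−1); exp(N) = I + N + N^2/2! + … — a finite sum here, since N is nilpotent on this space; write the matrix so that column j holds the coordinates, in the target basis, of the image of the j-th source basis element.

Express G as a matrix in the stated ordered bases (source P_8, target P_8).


image of 1: 1
image of x: x
image of x^2: x^2 - 2
image of x^3: x^3 - 6x - 3
image of x^4: x^4 - 12x^2 - 12x + 8
image of x^5: x^5 - 20x^3 - 30x^2 + 40x + 55
image of x^6: x^6 - 30x^4 - 60x^3 + 120x^2 + 330x + 84
image of x^7: x^7 - 42x^5 - 105x^4 + 280x^3 + 1155x^2 + 588x - 637
image of x^8: x^8 - 56x^6 - 168x^5 + 560x^4 + 3080x^3 + 2352x^2 - 5096x - 4992
each image's coordinates form column j of the matrix

the matrix is [[1, 0, -2, -3, 8, 55, 84, -637, -4992]; [0, 1, 0, -6, -12, 40, 330, 588, -5096]; [0, 0, 1, 0, -12, -30, 120, 1155, 2352]; [0, 0, 0, 1, 0, -20, -60, 280, 3080]; [0, 0, 0, 0, 1, 0, -30, -105, 560]; [0, 0, 0, 0, 0, 1, 0, -42, -168]; [0, 0, 0, 0, 0, 0, 1, 0, -56]; [0, 0, 0, 0, 0, 0, 0, 1, 0]; [0, 0, 0, 0, 0, 0, 0, 0, 1]] (rows listed top to bottom)


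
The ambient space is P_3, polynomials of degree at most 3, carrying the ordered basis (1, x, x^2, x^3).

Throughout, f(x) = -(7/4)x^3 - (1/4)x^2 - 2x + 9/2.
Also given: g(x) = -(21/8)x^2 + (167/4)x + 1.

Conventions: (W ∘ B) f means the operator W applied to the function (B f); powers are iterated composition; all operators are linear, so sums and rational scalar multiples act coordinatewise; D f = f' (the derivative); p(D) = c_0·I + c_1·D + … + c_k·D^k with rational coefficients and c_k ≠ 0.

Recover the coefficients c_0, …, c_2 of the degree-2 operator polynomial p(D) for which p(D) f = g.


p(D) = (1/2)·D − 4·D^2, i.e. c_0 = 0, c_1 = 1/2, c_2 = -4

D^0 f = -(7/4)x^3 - (1/4)x^2 - 2x + 9/2
D^1 f = -(21/4)x^2 - (1/2)x - 2
D^2 f = -(21/2)x - 1/2
matching coefficients of g against c_0 f + c_1 Df + … from the top degree down determines the c_i
solution: c_0 = 0, c_1 = 1/2, c_2 = -4


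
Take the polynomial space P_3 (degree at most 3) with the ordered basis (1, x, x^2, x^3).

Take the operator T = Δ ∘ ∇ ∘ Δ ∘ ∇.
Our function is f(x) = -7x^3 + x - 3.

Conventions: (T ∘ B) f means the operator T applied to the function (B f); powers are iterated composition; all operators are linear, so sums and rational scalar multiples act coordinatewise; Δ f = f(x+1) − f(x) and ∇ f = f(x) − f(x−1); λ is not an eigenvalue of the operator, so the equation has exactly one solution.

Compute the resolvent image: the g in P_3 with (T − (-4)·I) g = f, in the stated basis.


write g with unknown coordinates in the stated basis and equate coefficients in (T − (-4)·I) g = f
solving from the highest basis element down gives g = -(7/4)x^3 + (1/4)x - 3/4
check: T g = 0
so T g − (-4)·g = -7x^3 + x - 3 = f ✓

g(x) = -(7/4)x^3 + (1/4)x - 3/4


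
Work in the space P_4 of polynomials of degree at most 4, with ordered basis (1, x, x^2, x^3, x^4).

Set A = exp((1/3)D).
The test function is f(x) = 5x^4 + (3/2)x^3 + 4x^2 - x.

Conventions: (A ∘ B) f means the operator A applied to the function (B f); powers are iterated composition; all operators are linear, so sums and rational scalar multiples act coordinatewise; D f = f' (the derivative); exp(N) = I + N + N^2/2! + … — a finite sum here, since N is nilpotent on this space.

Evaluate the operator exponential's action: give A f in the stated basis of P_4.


order-1 term: (20/3)x^3 + (3/2)x^2 + (8/3)x - 1/3
order-2 term: (10/3)x^2 + (1/2)x + 4/9
order-3 term: (20/27)x + 1/18
order-4 term: 5/81
the series for exp((1/3)D) f terminates at order 4
exp((1/3)D) f = 5x^4 + (49/6)x^3 + (53/6)x^2 + (157/54)x + 37/162

g(x) = 5x^4 + (49/6)x^3 + (53/6)x^2 + (157/54)x + 37/162


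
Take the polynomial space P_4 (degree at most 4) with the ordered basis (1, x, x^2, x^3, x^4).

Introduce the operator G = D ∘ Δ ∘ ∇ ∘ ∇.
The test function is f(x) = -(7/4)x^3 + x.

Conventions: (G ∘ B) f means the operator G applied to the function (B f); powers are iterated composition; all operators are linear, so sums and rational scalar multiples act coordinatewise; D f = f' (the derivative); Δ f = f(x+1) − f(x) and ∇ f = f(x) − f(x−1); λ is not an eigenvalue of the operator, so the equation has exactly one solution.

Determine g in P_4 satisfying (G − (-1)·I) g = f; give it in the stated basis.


g(x) = -(7/4)x^3 + x

write g with unknown coordinates in the stated basis and equate coefficients in (G − (-1)·I) g = f
solving from the highest basis element down gives g = -(7/4)x^3 + x
check: G g = 0
so G g − (-1)·g = -(7/4)x^3 + x = f ✓


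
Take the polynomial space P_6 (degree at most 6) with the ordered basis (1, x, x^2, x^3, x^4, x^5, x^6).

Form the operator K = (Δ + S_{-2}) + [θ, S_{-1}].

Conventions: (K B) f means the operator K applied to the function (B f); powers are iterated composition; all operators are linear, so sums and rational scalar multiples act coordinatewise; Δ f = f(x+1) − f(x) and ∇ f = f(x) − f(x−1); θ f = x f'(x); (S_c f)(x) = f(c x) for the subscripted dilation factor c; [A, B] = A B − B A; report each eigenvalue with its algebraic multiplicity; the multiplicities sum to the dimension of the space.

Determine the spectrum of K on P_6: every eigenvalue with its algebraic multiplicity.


image of 1: 1
image of x: -2x + 1
image of x^2: 4x^2 + 2x + 1
image of x^3: -8x^3 + 3x^2 + 3x + 1
image of x^4: 16x^4 + 4x^3 + 6x^2 + 4x + 1
image of x^5: -32x^5 + 5x^4 + 10x^3 + 10x^2 + 5x + 1
image of x^6: 64x^6 + 6x^5 + 15x^4 + 20x^3 + 15x^2 + 6x + 1
the matrix is upper triangular; its diagonal is (1, -2, 4, -8, 16, -32, 64)
for a triangular matrix the eigenvalues are the diagonal entries, with algebraic multiplicity their repetition count

λ = -32 (multiplicity 1), λ = -8 (multiplicity 1), λ = -2 (multiplicity 1), λ = 1 (multiplicity 1), λ = 4 (multiplicity 1), λ = 16 (multiplicity 1), λ = 64 (multiplicity 1)


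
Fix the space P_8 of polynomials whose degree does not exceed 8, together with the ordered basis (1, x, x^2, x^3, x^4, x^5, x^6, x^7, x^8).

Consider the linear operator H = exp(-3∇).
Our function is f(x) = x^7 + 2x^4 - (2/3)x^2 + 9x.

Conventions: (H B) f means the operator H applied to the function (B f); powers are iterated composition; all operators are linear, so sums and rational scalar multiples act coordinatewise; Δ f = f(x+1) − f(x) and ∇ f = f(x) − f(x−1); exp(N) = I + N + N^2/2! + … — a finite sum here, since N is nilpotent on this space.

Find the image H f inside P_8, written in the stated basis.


g(x) = x^7 - 21x^6 + 252x^5 - 1993x^4 + 10791x^3 - (117128/3)x^2 + 86014x - 87980

order-1 term: -21x^6 + 63x^5 - 105x^4 + 81x^3 - 27x^2 + x - 26
order-2 term: 189x^5 - 945x^4 + 2205x^3 - 2727x^2 + 1737x - 447
order-3 term: -945x^4 + 5670x^3 - 14175x^2 + 16794x - 7803
order-4 term: 2835x^3 - 17010x^2 + 36855x - 28188
order-5 term: -5103x^2 + 25515x - 34020
order-6 term: 5103x - 15309
order-7 term: -2187
the series for exp(-3∇) f terminates at order 7
exp(-3∇) f = x^7 - 21x^6 + 252x^5 - 1993x^4 + 10791x^3 - (117128/3)x^2 + 86014x - 87980


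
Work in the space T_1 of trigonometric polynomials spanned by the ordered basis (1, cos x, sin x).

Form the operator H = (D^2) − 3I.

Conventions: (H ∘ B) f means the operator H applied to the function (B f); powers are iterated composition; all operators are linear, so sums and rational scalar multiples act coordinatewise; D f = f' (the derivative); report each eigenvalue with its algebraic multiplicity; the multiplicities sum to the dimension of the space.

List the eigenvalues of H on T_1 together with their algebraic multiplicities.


λ = -4 (multiplicity 2), λ = -3 (multiplicity 1)

image of 1: -3
image of cos x: -4cos x
image of sin x: -4sin x
the matrix is diagonal; its diagonal is (-3, -4, -4)
for a triangular matrix the eigenvalues are the diagonal entries, with algebraic multiplicity their repetition count


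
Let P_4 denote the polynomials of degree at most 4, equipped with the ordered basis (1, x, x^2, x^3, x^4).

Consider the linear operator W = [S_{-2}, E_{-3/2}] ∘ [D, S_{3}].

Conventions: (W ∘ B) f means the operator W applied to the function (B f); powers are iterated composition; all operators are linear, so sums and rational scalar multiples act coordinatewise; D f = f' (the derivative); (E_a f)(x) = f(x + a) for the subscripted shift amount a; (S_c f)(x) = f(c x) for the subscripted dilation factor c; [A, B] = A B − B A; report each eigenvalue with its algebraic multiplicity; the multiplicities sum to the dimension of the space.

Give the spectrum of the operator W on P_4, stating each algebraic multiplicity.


λ = 0 (multiplicity 5)

image of 1: 0
image of x: 0
image of x^2: -54
image of x^3: 972x - 729/2
image of x^4: -11664x^2 + 8748x - 6561
the matrix is upper triangular; its diagonal is (0, 0, 0, 0, 0)
for a triangular matrix the eigenvalues are the diagonal entries, with algebraic multiplicity their repetition count


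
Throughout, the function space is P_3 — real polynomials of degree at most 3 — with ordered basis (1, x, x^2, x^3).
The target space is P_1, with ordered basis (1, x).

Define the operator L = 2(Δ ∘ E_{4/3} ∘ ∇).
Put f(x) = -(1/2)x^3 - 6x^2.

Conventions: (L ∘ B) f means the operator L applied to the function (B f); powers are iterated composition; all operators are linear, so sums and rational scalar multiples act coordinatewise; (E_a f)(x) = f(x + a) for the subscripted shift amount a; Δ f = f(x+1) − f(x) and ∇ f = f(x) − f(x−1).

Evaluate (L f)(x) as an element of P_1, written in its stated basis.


∇ f = -(3/2)x^2 - (21/2)x + 11/2
E_{4/3} ∇ f = -(3/2)x^2 - (29/2)x - 67/6
Δ E_{4/3} ∇ f = -3x - 16
(2(Δ ∘ E_{4/3} ∘ ∇)) f = -6x - 32

the image equals g(x) = -6x - 32


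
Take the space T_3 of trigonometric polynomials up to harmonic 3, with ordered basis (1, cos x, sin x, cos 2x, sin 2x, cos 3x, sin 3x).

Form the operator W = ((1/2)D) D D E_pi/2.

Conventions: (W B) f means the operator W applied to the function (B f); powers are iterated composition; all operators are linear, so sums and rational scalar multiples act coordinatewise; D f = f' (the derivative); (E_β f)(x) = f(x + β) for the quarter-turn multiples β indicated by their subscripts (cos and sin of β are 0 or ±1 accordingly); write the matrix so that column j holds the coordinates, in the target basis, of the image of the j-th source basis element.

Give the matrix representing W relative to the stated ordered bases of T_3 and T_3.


the matrix is [[0, 0, 0, 0, 0, 0, 0]; [0, 1/2, 0, 0, 0, 0, 0]; [0, 0, 1/2, 0, 0, 0, 0]; [0, 0, 0, 0, 4, 0, 0]; [0, 0, 0, -4, 0, 0, 0]; [0, 0, 0, 0, 0, -27/2, 0]; [0, 0, 0, 0, 0, 0, -27/2]] (rows listed top to bottom)

image of 1: 0
image of cos x: (1/2)cos x
image of sin x: (1/2)sin x
image of cos 2x: -4sin 2x
image of sin 2x: 4cos 2x
image of cos 3x: -(27/2)cos 3x
image of sin 3x: -(27/2)sin 3x
each image's coordinates form column j of the matrix


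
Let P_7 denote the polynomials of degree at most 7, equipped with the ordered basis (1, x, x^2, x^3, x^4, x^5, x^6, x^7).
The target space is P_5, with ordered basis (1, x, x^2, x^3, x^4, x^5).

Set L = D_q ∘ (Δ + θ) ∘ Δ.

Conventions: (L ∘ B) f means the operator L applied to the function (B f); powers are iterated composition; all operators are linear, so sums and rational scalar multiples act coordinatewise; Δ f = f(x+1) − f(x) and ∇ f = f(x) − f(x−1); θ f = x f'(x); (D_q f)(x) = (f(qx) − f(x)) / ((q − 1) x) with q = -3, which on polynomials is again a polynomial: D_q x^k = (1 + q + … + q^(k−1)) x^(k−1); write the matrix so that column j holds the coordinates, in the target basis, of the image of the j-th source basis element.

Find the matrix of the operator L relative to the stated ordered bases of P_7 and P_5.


image of 1: 0
image of x: 0
image of x^2: 2
image of x^3: -12x + 9
image of x^4: 84x^2 - 48x + 28
image of x^5: -400x^3 + 350x^2 - 160x + 75
image of x^6: 1830x^4 - 1800x^3 + 1260x^2 - 480x + 186
image of x^7: -7644x^5 + 8967x^4 - 7000x^3 + 4165x^2 - 1344x + 441
each image's coordinates form column j of the matrix

the matrix is [[0, 0, 2, 9, 28, 75, 186, 441]; [0, 0, 0, -12, -48, -160, -480, -1344]; [0, 0, 0, 0, 84, 350, 1260, 4165]; [0, 0, 0, 0, 0, -400, -1800, -7000]; [0, 0, 0, 0, 0, 0, 1830, 8967]; [0, 0, 0, 0, 0, 0, 0, -7644]] (rows listed top to bottom)


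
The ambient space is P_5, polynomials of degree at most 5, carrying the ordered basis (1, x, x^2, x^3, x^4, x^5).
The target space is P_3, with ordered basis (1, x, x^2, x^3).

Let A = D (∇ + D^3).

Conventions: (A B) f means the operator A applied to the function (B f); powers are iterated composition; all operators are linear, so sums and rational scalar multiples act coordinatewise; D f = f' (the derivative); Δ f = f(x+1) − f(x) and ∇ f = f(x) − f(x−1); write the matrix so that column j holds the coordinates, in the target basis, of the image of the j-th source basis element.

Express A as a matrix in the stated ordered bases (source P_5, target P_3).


the matrix is [[0, 0, 2, -3, 28, -5]; [0, 0, 0, 6, -12, 140]; [0, 0, 0, 0, 12, -30]; [0, 0, 0, 0, 0, 20]] (rows listed top to bottom)

image of 1: 0
image of x: 0
image of x^2: 2
image of x^3: 6x - 3
image of x^4: 12x^2 - 12x + 28
image of x^5: 20x^3 - 30x^2 + 140x - 5
each image's coordinates form column j of the matrix


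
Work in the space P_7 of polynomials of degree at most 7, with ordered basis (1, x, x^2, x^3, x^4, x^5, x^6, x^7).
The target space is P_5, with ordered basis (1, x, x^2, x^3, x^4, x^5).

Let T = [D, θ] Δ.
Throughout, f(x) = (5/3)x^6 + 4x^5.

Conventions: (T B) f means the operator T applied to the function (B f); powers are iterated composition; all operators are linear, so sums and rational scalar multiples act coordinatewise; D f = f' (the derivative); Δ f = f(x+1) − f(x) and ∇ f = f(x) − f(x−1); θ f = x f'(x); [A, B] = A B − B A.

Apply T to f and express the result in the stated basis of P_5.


Δ f = 10x^5 + 45x^4 + (220/3)x^3 + 65x^2 + 30x + 17/3
θ Δ f = 50x^5 + 180x^4 + 220x^3 + 130x^2 + 30x
D θ Δ f = 250x^4 + 720x^3 + 660x^2 + 260x + 30
D Δ f = 50x^4 + 180x^3 + 220x^2 + 130x + 30
θ D Δ f = 200x^4 + 540x^3 + 440x^2 + 130x
[D, θ] Δ f = 50x^4 + 180x^3 + 220x^2 + 130x + 30

g(x) = 50x^4 + 180x^3 + 220x^2 + 130x + 30


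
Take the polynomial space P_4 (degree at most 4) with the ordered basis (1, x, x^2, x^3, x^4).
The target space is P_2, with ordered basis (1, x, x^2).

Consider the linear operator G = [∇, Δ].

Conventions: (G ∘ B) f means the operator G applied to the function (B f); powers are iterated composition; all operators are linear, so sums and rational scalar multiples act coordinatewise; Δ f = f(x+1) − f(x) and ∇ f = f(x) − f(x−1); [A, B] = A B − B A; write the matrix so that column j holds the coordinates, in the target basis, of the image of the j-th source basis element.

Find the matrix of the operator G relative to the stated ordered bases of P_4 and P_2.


the matrix is [[0, 0, 0, 0, 0]; [0, 0, 0, 0, 0]; [0, 0, 0, 0, 0]] (rows listed top to bottom)

image of 1: 0
image of x: 0
image of x^2: 0
image of x^3: 0
image of x^4: 0
each image's coordinates form column j of the matrix


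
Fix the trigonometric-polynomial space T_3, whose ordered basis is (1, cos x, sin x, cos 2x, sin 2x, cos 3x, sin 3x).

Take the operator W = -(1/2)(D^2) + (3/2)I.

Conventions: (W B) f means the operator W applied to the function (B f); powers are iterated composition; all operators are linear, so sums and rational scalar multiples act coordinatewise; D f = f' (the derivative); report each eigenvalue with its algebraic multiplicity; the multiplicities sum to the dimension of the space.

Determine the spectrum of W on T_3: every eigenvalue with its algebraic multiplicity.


image of 1: 3/2
image of cos x: 2cos x
image of sin x: 2sin x
image of cos 2x: (7/2)cos 2x
image of sin 2x: (7/2)sin 2x
image of cos 3x: 6cos 3x
image of sin 3x: 6sin 3x
the matrix is diagonal; its diagonal is (3/2, 2, 2, 7/2, 7/2, 6, 6)
for a triangular matrix the eigenvalues are the diagonal entries, with algebraic multiplicity their repetition count

λ = 3/2 (multiplicity 1), λ = 2 (multiplicity 2), λ = 7/2 (multiplicity 2), λ = 6 (multiplicity 2)


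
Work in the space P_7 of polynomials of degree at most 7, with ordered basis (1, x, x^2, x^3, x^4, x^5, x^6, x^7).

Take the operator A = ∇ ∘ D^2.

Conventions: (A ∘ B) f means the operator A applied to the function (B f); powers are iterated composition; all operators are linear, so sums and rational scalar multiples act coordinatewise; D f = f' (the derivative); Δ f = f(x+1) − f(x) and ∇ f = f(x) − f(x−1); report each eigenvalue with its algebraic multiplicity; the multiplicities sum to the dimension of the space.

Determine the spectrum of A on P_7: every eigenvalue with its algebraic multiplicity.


λ = 0 (multiplicity 8)

image of 1: 0
image of x: 0
image of x^2: 0
image of x^3: 6
image of x^4: 24x - 12
image of x^5: 60x^2 - 60x + 20
image of x^6: 120x^3 - 180x^2 + 120x - 30
image of x^7: 210x^4 - 420x^3 + 420x^2 - 210x + 42
the matrix is upper triangular; its diagonal is (0, 0, 0, 0, 0, 0, 0, 0)
for a triangular matrix the eigenvalues are the diagonal entries, with algebraic multiplicity their repetition count
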